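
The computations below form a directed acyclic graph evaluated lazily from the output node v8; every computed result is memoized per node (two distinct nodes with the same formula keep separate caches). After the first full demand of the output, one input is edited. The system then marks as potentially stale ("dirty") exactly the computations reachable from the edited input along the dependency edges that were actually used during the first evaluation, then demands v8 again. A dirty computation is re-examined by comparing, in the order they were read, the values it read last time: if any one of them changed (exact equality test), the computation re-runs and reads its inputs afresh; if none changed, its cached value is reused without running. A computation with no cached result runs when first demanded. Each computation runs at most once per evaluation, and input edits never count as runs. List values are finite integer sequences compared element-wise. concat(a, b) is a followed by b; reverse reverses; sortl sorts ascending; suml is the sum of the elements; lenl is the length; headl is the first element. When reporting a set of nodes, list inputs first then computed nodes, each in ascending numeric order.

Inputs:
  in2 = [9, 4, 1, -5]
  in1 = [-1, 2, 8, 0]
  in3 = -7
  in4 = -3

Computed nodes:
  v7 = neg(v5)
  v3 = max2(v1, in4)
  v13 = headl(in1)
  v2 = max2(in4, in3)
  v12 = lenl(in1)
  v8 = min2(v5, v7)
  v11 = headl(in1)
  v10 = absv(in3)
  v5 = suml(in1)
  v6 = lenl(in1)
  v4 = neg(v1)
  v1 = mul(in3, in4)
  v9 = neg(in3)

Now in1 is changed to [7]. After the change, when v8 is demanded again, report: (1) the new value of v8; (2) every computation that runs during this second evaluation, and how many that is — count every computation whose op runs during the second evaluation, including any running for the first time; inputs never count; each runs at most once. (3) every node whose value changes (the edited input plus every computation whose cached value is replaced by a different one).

First demand of the output computes:
  v5 = suml([-1, 2, 8, 0]) = 9
  v7 = neg(9) = -9
  v8 = min2(9, -9) = -9

After the edit, cleaning proceeds:
  v5: a read changed (in1 [-1, 2, 8, 0]->[7]) — executes, giving 7.
  v7: a read changed (v5 9->7) — executes, giving -7.
  v8: a read changed (v5 9->7; v7 -9->-7) — executes, giving -7.

Demanding v8 again yields -7.
3 computations run: v5, v7, v8.
The nodes whose values change: in1, v5, v7, v8.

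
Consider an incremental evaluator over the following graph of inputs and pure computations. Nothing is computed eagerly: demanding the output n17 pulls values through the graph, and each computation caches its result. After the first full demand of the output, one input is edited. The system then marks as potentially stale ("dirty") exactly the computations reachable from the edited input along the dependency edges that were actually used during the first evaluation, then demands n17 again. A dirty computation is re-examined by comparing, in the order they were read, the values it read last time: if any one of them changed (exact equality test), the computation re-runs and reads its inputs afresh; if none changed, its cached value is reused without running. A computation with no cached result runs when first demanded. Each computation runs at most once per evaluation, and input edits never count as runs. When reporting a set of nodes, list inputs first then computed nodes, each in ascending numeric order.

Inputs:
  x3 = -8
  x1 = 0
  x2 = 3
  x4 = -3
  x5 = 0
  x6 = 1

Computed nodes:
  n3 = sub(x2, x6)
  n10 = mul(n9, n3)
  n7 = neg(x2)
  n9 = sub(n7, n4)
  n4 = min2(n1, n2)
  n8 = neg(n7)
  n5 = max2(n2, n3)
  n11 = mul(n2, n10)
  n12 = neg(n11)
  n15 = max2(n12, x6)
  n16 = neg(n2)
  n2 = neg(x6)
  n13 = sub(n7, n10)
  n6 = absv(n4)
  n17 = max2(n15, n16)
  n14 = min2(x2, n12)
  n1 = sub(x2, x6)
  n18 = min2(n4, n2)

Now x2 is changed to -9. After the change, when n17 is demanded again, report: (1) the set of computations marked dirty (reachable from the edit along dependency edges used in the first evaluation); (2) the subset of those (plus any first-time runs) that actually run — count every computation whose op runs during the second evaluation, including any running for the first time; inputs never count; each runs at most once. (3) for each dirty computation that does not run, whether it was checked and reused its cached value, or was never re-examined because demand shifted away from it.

Dirty set: n1, n3, n4, n7, n9, n10, n11, n12, n15, n17.
Run set: n1, n3, n4, n7, n9, n10, n11, n12, n15 (9 run).
Re-examined without running (cache reused): n17.
The important point: n15 recomputes to an identical value, and the output ends up unchanged.

Initial pass — values computed on the first demand:
  n1 = sub(3, 1) = 2
  n2 = neg(1) = -1
  n3 = sub(3, 1) = 2
  n4 = min2(2, -1) = -1
  n7 = neg(3) = -3
  n9 = sub(-3, -1) = -2
  n10 = mul(-2, 2) = -4
  n11 = mul(-1, -4) = 4
  n12 = neg(4) = -4
  n15 = max2(-4, 1) = 1
  n16 = neg(-1) = 1
  n17 = max2(1, 1) = 1

Second demand — change propagation:
  n1: re-runs because x2 3->-9; new result -10.
  n3: re-runs because x2 3->-9; new result -10.
  n4: re-runs because n1 2->-10; new result -10.
  n7: re-runs because x2 3->-9; new result 9.
  n9: re-runs because n7 -3->9; n4 -1->-10; new result 19.
  n10: re-runs because n9 -2->19; n3 2->-10; new result -190.
  n11: re-runs because n10 -4->-190; new result 190.
  n12: re-runs because n11 4->190; new result -190.
  n15: re-runs because n12 -4->-190; new result 1 (unchanged).
  n17: re-examined; everything it read last time is the same (n15 unchanged, n16 unchanged) — cache 1 kept, no run.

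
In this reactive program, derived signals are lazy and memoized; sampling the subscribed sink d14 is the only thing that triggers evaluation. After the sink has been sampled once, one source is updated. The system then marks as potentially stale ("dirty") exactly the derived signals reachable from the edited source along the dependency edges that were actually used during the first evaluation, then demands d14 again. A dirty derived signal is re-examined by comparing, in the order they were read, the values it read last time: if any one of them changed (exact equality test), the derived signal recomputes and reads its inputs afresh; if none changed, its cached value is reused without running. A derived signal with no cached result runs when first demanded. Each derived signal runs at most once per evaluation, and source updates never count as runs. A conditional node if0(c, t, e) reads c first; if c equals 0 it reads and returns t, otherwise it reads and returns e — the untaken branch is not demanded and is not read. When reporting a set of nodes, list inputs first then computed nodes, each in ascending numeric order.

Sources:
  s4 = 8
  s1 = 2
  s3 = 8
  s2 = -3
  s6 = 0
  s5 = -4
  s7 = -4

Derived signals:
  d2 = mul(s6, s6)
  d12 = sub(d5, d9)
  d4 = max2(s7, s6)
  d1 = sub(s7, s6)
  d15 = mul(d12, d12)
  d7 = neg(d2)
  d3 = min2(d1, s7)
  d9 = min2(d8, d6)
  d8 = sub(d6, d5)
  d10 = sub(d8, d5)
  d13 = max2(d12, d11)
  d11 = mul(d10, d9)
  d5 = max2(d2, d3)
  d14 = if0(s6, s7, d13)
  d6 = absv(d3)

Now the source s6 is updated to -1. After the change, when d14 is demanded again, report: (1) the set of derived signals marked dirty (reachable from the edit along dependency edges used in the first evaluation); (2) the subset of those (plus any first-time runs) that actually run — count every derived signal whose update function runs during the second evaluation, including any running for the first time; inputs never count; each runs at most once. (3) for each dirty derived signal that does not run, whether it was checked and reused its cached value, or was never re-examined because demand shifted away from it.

First demand of the output computes:
  d14 = if0(s6=0 -> then branch s7) = -4

After the edit, cleaning proceeds:
  d1: had never run; runs now, result -3.
  d2: had never run; runs now, result 1.
  d3: had never run; runs now, result -4.
  d5: had never run; runs now, result 1.
  d6: had never run; runs now, result 4.
  d8: had never run; runs now, result 3.
  d9: had never run; runs now, result 3.
  d10: had never run; runs now, result 2.
  d11: had never run; runs now, result 6.
  d12: had never run; runs now, result -2.
  d13: had never run; runs now, result 6.
  d14: a read changed (s6 0->-1) — executes, giving 6.

Note the branch switch — d1, d2, d3, d5, d6, d8, d9, d10, d11, d12, d13 had no cache and run now for the first time.

The edit dirties: d14.
12 derived signals run: d1, d2, d3, d5, d6, d8, d9, d10, d11, d12, d13, d14.
No dirty derived signal escaped a run.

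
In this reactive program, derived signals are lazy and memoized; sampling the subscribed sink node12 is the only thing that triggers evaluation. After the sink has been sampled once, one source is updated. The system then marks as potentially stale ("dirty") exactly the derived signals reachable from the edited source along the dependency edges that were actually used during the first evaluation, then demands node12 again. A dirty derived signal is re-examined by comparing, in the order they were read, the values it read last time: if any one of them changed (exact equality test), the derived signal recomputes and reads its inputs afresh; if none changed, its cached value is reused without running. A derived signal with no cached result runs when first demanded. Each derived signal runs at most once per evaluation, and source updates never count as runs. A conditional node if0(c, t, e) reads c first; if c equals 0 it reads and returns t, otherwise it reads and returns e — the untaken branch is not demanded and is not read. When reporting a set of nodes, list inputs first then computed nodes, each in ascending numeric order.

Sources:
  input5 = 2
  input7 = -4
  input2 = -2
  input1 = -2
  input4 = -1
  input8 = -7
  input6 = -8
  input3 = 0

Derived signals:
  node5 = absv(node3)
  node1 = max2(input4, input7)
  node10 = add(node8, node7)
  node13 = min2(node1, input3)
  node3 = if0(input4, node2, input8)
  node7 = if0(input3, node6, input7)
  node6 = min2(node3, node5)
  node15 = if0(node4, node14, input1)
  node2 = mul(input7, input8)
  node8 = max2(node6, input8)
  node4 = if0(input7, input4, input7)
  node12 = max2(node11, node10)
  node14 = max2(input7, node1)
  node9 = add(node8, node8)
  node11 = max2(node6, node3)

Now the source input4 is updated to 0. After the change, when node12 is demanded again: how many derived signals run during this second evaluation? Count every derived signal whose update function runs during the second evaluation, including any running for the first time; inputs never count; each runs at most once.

First demand of the output computes:
  node3 = if0(input4=-1 -> else branch input8) = -7
  node5 = absv(-7) = 7
  node6 = min2(-7, 7) = -7
  node7 = if0(input3=0 -> then branch node6) = -7
  node8 = max2(-7, -7) = -7
  node10 = add(-7, -7) = -14
  node11 = max2(-7, -7) = -7
  node12 = max2(-7, -14) = -7

After the edit, cleaning proceeds:
  node2: had never run; runs now, result 28.
  node3: a read changed (input4 -1->0) — executes, giving 28.
  node5: a read changed (node3 -7->28) — executes, giving 28.
  node6: a read changed (node3 -7->28; node5 7->28) — executes, giving 28.
  node7: a read changed (node6 -7->28) — executes, giving 28.
  node8: a read changed (node6 -7->28) — executes, giving 28.
  node10: a read changed (node8 -7->28; node7 -7->28) — executes, giving 56.
  node11: a read changed (node6 -7->28; node3 -7->28) — executes, giving 28.
  node12: a read changed (node11 -7->28; node10 -14->56) — executes, giving 56.

Note the branch switch — node2 had no cache and runs now for the first time.

9 derived signals run: node2, node3, node5, node6, node7, node8, node10, node11, node12.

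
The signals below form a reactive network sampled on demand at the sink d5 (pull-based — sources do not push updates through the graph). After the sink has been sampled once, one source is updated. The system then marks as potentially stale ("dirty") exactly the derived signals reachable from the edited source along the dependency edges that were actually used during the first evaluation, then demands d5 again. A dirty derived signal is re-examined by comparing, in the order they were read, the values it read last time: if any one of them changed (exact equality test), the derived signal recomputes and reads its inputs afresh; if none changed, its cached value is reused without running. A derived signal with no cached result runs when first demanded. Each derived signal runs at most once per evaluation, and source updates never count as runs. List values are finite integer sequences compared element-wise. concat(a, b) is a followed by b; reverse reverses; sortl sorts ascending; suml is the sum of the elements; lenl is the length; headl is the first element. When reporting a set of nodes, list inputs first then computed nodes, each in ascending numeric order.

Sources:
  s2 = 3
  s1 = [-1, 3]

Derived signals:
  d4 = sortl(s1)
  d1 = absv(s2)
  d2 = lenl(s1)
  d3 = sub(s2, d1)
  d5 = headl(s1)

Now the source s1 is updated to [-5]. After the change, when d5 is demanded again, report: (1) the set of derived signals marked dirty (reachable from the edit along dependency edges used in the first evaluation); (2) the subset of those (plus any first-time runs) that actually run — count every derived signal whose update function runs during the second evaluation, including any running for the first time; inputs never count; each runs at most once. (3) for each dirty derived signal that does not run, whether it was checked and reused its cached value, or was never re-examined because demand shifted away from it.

Initial pass — values computed on the first demand:
  d5 = headl([-1, 3]) = -1

Second demand — change propagation:
  d5: re-runs because s1 [-1, 3]->[-5]; new result -5.

Dirty set: d5.
Run set: d5 (1 run).
All dirty derived signals ended up running.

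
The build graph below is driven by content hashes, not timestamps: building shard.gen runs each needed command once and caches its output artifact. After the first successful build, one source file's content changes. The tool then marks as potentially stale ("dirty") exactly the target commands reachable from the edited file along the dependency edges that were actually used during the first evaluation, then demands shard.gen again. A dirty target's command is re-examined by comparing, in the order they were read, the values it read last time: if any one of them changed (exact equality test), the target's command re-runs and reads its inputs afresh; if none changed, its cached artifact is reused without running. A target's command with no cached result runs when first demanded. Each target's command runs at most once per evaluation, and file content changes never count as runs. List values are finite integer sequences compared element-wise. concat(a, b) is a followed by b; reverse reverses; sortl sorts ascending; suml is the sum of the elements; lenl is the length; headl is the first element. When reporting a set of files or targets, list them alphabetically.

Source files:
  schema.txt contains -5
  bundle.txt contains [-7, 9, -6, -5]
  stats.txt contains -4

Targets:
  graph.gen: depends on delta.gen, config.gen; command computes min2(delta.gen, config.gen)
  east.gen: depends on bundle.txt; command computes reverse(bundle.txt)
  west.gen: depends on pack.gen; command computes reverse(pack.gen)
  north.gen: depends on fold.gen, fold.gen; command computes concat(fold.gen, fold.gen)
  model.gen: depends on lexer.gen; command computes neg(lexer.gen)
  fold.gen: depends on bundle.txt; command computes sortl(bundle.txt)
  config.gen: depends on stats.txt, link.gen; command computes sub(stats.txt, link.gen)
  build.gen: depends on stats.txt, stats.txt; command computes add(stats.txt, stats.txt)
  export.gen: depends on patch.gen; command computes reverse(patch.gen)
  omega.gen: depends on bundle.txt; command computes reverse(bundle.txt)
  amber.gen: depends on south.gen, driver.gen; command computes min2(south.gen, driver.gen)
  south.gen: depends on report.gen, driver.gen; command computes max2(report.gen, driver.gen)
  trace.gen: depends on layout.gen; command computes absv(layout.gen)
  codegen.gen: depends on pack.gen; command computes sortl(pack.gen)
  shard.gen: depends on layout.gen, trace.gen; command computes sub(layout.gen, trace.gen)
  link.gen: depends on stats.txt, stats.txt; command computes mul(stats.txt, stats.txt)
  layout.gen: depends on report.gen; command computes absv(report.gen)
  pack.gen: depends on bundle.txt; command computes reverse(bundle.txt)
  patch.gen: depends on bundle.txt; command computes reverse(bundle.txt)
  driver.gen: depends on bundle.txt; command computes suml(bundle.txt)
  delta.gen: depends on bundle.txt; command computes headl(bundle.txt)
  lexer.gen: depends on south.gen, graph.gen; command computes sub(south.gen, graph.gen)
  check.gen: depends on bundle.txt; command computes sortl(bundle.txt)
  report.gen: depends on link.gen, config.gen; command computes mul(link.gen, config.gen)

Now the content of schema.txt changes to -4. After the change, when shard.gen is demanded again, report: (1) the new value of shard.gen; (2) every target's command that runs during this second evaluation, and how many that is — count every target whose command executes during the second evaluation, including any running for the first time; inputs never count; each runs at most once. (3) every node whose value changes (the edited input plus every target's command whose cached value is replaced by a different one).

shard.gen now evaluates to 0.
Run set: none (0 run).
Changed values: schema.txt.
The important point: nothing the output needs ever reads schema.txt, so the edit is invisible to it.

Initial pass — values computed on the first demand:
  link.gen = mul(-4, -4) = 16
  config.gen = sub(-4, 16) = -20
  report.gen = mul(16, -20) = -320
  layout.gen = absv(-320) = 320
  trace.gen = absv(320) = 320
  shard.gen = sub(320, 320) = 0

Second demand — change propagation:
  no demanded computation ever read schema.txt, so the edit dirties nothing and nothing runs.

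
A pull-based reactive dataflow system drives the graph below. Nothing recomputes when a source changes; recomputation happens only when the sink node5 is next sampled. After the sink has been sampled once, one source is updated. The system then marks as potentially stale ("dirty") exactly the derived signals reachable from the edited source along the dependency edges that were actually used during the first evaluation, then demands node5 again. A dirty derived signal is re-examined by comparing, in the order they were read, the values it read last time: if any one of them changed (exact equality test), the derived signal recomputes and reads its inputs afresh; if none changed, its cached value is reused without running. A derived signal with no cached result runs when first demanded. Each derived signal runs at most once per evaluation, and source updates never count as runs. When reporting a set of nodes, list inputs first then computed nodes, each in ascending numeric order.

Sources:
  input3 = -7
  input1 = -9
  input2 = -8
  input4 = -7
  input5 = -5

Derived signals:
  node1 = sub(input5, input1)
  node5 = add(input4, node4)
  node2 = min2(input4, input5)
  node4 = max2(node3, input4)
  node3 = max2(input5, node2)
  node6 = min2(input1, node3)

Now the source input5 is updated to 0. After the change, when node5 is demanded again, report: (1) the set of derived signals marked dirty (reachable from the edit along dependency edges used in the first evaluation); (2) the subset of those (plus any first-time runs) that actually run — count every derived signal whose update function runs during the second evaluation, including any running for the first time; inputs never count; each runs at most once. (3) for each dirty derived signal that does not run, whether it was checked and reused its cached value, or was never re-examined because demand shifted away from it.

First evaluation (everything demanded from the output):
  node2 = min2(-7, -5) = -7
  node3 = max2(-5, -7) = -5
  node4 = max2(-5, -7) = -5
  node5 = add(-7, -5) = -12

Propagation after the edit:
  node2: runs — input5 -5->0; result -7 (same value as before).
  node3: runs — input5 -5->0; result 0.
  node4: runs — node3 -5->0; result 0.
  node5: runs — node4 -5->0; result -7.

Marked dirty: node2, node3, node4, node5.
Derived signals that run: node2, node3, node4, node5 — 4 in total.
Every dirty derived signal ran.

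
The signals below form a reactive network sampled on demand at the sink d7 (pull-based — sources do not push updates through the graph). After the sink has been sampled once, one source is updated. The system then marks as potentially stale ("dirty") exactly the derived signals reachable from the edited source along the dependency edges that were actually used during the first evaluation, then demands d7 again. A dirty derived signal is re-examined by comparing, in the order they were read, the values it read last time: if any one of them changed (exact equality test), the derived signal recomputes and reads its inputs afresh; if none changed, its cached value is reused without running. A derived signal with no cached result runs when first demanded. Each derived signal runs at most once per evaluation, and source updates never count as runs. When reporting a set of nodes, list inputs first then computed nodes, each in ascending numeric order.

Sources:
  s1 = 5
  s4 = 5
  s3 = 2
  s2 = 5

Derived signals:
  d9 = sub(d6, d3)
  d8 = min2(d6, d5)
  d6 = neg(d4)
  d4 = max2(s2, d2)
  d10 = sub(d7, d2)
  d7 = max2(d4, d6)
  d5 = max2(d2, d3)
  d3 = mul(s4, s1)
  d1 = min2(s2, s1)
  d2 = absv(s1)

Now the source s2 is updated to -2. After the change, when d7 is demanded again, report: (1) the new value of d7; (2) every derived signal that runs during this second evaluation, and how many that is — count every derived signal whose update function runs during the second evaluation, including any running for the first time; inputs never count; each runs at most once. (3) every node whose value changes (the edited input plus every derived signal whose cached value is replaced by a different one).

Initial pass — values computed on the first demand:
  d2 = absv(5) = 5
  d4 = max2(5, 5) = 5
  d6 = neg(5) = -5
  d7 = max2(5, -5) = 5

Second demand — change propagation:
  d4: re-runs because s2 5->-2; new result 5 (unchanged).
  d6: re-examined; everything it read last time is the same (d4 unchanged) — cache -5 kept, no run.
  d7: re-examined; everything it read last time is the same (d4 unchanged, d6 unchanged) — cache 5 kept, no run.

The important point: d4 recomputes to an identical value, and the output ends up unchanged.

d7 now evaluates to 5.
Run set: d4 (1 run).
Changed values: s2.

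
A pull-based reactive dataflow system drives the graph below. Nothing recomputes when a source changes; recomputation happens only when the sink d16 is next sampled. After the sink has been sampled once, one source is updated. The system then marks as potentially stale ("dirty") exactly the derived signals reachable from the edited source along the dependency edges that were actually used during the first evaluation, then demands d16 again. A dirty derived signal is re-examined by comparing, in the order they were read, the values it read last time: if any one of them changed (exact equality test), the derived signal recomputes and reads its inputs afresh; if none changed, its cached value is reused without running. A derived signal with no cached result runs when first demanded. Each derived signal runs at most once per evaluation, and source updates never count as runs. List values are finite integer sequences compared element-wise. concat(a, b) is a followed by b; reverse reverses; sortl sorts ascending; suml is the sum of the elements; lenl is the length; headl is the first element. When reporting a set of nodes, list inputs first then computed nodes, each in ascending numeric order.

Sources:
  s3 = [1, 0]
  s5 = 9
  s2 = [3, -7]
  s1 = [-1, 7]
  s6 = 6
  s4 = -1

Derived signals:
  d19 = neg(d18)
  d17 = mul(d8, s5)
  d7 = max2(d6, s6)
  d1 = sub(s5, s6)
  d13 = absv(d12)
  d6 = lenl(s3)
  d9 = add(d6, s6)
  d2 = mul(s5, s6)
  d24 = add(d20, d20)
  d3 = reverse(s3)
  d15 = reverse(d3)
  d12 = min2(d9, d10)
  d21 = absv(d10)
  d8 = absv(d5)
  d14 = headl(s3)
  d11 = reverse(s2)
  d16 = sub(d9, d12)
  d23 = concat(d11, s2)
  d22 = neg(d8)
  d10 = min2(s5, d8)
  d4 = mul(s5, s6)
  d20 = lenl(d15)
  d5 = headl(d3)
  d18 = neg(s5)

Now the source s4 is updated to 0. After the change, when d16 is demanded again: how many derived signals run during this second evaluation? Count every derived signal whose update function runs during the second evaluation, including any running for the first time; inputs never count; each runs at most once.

Derived signals that run: none — 0 in total.
Key observation: s4 is never demanded by the output, so the edit triggers no recomputation at all.

First evaluation (everything demanded from the output):
  d3 = reverse([1, 0]) = [0, 1]
  d5 = headl([0, 1]) = 0
  d6 = lenl([1, 0]) = 2
  d8 = absv(0) = 0
  d9 = add(2, 6) = 8
  d10 = min2(9, 0) = 0
  d12 = min2(8, 0) = 0
  d16 = sub(8, 0) = 8

Propagation after the edit:
  s4 feeds no computation that the output demands — nothing is marked dirty and nothing runs.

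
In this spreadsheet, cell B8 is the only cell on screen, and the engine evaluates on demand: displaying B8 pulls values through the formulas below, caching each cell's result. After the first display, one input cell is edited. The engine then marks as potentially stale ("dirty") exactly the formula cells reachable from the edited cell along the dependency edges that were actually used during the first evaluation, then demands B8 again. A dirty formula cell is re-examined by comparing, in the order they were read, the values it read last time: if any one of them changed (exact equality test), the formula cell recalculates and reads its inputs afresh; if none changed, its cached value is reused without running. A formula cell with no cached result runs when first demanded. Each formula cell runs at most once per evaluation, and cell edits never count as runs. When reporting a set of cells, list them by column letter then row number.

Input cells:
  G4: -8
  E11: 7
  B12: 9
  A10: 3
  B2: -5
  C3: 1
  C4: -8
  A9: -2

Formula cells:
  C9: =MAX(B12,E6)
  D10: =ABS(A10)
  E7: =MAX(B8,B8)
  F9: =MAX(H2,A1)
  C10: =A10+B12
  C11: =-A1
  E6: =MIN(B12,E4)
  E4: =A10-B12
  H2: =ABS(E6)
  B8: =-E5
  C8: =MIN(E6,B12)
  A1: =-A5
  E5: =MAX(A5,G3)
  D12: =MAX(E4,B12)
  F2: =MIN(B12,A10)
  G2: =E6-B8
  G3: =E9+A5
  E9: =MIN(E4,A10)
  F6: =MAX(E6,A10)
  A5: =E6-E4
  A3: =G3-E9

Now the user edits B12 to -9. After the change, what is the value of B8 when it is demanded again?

B8 now evaluates to 18.

Initial pass — values computed on the first demand:
  E4 = 3 - 9 = -6
  E6 = MIN(9, -6) = -6
  A5 = -6 - -6 = 0
  E9 = MIN(-6, 3) = -6
  G3 = -6 + 0 = -6
  E5 = MAX(0, -6) = 0
  B8 = -(0) = 0

Second demand — change propagation:
  E4: re-runs because B12 9->-9; new result 12.
  E6: re-runs because B12 9->-9; E4 -6->12; new result -9.
  A5: re-runs because E6 -6->-9; E4 -6->12; new result -21.
  E9: re-runs because E4 -6->12; new result 3.
  G3: re-runs because E9 -6->3; A5 0->-21; new result -18.
  E5: re-runs because A5 0->-21; G3 -6->-18; new result -18.
  B8: re-runs because E5 0->-18; new result 18.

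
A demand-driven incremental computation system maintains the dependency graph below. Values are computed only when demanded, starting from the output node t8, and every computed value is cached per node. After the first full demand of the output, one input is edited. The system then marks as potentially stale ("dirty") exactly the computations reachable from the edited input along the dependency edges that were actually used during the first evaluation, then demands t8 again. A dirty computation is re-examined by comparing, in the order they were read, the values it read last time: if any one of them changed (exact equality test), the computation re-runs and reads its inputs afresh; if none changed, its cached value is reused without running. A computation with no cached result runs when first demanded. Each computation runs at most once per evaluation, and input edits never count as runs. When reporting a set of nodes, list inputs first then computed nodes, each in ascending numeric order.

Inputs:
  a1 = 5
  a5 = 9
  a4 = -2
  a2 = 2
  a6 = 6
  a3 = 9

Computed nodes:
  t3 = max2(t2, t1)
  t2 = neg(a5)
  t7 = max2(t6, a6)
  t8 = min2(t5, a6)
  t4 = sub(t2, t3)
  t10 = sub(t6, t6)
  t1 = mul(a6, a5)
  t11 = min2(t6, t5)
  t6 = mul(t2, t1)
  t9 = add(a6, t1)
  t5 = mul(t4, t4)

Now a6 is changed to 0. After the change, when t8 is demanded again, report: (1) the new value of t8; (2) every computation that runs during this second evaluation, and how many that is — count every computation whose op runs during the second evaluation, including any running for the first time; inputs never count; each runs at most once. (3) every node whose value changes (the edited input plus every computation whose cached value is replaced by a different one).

First evaluation (everything demanded from the output):
  t1 = mul(6, 9) = 54
  t2 = neg(9) = -9
  t3 = max2(-9, 54) = 54
  t4 = sub(-9, 54) = -63
  t5 = mul(-63, -63) = 3969
  t8 = min2(3969, 6) = 6

Propagation after the edit:
  t1: runs — a6 6->0; result 0.
  t3: runs — t1 54->0; result 0.
  t4: runs — t3 54->0; result -9.
  t5: runs — t4 -63->-9; t4 -63->-9; result 81.
  t8: runs — t5 3969->81; a6 6->0; result 0.

New value of t8: 0.
Computations that run: t1, t3, t4, t5, t8 — 5 in total.
Values that change: a6, t1, t3, t4, t5, t8.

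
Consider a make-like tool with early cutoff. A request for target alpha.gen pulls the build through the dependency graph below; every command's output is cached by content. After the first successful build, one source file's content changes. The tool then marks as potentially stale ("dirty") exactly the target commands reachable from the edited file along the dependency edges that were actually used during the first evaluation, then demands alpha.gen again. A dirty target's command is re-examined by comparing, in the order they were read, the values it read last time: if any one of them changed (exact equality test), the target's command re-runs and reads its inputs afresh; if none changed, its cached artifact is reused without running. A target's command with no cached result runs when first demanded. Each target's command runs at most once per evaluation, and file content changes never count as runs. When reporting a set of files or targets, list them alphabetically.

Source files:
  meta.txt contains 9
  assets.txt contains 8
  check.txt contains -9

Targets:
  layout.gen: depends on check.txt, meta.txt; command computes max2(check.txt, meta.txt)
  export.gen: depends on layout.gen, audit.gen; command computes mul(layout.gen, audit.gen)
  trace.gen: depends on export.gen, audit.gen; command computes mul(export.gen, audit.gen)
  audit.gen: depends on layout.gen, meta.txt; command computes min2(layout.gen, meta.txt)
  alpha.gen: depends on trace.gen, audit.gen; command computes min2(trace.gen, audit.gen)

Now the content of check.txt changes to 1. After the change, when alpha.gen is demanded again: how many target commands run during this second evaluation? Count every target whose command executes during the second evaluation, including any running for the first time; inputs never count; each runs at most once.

First demand of the output computes:
  layout.gen = max2(-9, 9) = 9
  audit.gen = min2(9, 9) = 9
  export.gen = mul(9, 9) = 81
  trace.gen = mul(81, 9) = 729
  alpha.gen = min2(729, 9) = 9

After the edit, cleaning proceeds:
  layout.gen: a read changed (check.txt -9->1) — executes, giving 9 — identical to its old value.
  audit.gen: dirty, but its reads are unchanged (layout.gen unchanged, meta.txt unchanged); cached 9 stands.
  export.gen: dirty, but its reads are unchanged (layout.gen unchanged, audit.gen unchanged); cached 81 stands.
  trace.gen: dirty, but its reads are unchanged (export.gen unchanged, audit.gen unchanged); cached 729 stands.
  alpha.gen: dirty, but its reads are unchanged (trace.gen unchanged, audit.gen unchanged); cached 9 stands.

Note the absorption at layout.gen: it re-runs yet its value is the same, leaving the output's value untouched.

1 target commands run: layout.gen.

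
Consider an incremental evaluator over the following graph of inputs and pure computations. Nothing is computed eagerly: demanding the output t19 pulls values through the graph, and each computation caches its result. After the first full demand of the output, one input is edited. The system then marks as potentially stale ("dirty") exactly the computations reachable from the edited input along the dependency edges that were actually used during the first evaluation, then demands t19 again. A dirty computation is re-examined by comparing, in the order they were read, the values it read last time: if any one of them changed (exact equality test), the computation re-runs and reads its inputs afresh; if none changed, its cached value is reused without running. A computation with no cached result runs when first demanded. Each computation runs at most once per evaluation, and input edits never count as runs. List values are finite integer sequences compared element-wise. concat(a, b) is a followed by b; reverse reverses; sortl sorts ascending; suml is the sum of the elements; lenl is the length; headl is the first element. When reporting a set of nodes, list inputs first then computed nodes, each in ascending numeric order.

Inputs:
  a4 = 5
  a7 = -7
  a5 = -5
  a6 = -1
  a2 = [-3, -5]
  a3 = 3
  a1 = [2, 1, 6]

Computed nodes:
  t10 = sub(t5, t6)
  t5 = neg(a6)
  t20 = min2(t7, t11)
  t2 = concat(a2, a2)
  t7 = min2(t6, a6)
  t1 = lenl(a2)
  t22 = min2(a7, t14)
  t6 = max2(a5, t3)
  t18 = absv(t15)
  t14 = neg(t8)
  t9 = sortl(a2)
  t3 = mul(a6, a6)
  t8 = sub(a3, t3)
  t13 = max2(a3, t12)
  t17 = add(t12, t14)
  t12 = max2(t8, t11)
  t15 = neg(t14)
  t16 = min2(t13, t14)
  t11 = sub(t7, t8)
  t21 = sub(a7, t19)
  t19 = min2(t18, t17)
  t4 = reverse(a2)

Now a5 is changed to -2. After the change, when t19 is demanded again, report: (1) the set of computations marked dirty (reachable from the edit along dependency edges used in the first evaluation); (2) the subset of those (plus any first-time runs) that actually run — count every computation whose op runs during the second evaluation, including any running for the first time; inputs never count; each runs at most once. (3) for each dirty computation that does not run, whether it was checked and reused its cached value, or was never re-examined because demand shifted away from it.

Dirty set: t6, t7, t11, t12, t17, t19.
Run set: t6 (1 run).
Re-examined without running (cache reused): t7, t11, t12, t17, t19.
The important point: t6 recomputes to an identical value, and the output ends up unchanged.

Initial pass — values computed on the first demand:
  t3 = mul(-1, -1) = 1
  t6 = max2(-5, 1) = 1
  t7 = min2(1, -1) = -1
  t8 = sub(3, 1) = 2
  t11 = sub(-1, 2) = -3
  t12 = max2(2, -3) = 2
  t14 = neg(2) = -2
  t15 = neg(-2) = 2
  t17 = add(2, -2) = 0
  t18 = absv(2) = 2
  t19 = min2(2, 0) = 0

Second demand — change propagation:
  t6: re-runs because a5 -5->-2; new result 1 (unchanged).
  t7: re-examined; everything it read last time is the same (t6 unchanged, a6 unchanged) — cache -1 kept, no run.
  t11: re-examined; everything it read last time is the same (t7 unchanged, t8 unchanged) — cache -3 kept, no run.
  t12: re-examined; everything it read last time is the same (t8 unchanged, t11 unchanged) — cache 2 kept, no run.
  t17: re-examined; everything it read last time is the same (t12 unchanged, t14 unchanged) — cache 0 kept, no run.
  t19: re-examined; everything it read last time is the same (t18 unchanged, t17 unchanged) — cache 0 kept, no run.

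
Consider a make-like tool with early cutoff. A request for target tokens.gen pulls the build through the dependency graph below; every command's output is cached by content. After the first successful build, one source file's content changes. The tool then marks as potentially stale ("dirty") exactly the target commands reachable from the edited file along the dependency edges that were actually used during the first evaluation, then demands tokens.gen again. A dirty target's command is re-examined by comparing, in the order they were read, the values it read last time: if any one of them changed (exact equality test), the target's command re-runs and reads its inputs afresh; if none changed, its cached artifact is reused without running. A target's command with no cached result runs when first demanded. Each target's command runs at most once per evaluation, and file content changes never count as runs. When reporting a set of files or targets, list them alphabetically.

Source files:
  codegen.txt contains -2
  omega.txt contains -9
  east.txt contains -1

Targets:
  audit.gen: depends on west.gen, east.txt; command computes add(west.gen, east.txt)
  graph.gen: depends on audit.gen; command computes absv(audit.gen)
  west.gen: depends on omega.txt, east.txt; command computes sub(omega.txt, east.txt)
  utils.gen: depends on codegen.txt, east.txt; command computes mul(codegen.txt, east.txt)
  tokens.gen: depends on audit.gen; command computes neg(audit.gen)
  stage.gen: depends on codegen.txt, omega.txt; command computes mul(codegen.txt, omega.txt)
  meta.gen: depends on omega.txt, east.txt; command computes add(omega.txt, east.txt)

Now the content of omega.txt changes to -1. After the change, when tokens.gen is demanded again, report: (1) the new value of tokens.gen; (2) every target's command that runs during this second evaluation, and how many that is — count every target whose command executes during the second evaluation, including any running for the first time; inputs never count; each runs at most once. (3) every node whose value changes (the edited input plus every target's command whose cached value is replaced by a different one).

Demanding tokens.gen again yields 1.
3 target commands run: audit.gen, tokens.gen, west.gen.
The nodes whose values change: audit.gen, omega.txt, tokens.gen, west.gen.

First demand of the output computes:
  west.gen = sub(-9, -1) = -8
  audit.gen = add(-8, -1) = -9
  tokens.gen = neg(-9) = 9

After the edit, cleaning proceeds:
  west.gen: a read changed (omega.txt -9->-1) — executes, giving 0.
  audit.gen: a read changed (west.gen -8->0) — executes, giving -1.
  tokens.gen: a read changed (audit.gen -9->-1) — executes, giving 1.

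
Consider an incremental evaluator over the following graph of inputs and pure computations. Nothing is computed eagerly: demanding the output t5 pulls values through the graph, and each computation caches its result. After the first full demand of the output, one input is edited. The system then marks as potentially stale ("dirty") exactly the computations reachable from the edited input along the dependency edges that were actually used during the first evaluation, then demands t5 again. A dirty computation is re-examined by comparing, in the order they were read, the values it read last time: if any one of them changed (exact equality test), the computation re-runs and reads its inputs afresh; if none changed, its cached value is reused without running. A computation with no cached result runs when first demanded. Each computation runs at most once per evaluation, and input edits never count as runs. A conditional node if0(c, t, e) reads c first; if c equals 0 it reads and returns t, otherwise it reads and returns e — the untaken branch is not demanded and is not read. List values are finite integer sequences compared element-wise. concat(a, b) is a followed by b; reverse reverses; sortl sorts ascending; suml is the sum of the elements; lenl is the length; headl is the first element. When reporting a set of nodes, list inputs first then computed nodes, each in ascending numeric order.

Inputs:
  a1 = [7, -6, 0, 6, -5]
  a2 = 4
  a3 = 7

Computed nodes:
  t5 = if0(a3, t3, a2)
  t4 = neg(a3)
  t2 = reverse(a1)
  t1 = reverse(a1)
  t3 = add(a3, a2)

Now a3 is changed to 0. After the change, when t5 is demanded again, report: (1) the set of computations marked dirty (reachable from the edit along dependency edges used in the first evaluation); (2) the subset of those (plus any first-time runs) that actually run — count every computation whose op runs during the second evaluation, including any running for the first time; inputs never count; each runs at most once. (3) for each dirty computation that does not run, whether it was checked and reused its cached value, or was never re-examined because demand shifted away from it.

Dirty set: t5.
Run set: t3, t5 (2 run).
All dirty computations ended up running.
The important point: the flipped condition pulls in fresh nodes; t3 runs for the first time.

Initial pass — values computed on the first demand:
  t5 = if0(a3=7 -> else branch a2) = 4

Second demand — change propagation:
  t3: newly demanded (no cache) — executes and yields 4.
  t5: re-runs because a3 7->0; new result 4 (unchanged).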